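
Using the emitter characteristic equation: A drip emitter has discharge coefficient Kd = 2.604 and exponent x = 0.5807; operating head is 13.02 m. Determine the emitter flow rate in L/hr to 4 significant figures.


Approach: apply the emitter characteristic equation, q = Kd * h^x.
q = 2.604 * 13.02^0.5807 = 11.56 L/hr
Therefore the emitter flow rate = 11.56 L/hr.


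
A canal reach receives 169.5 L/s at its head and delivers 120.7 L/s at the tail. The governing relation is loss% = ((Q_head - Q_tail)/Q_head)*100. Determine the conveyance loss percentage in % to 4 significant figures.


loss = ((169.5 - 120.7)/169.5)*100 = 28.79 %
Therefore the conveyance loss percentage = 28.79 %.


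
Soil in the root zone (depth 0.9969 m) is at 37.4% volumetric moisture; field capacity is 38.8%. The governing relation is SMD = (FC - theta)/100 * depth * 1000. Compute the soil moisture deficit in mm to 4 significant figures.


SMD = (38.8 - 37.4)/100 * 0.9969 * 1000 = 13.96 mm
Therefore the soil moisture deficit = 13.96 mm.


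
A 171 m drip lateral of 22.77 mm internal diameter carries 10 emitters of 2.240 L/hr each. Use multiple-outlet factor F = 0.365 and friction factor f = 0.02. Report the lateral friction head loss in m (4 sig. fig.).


Approach: apply Darcy-Weisbach with the multiple-outlet F-factor, Q = n*q/(3600*1000) m^3/s; v = Q/A; hf = F*f*(L/D)*(v^2/(2g)).
Q = 10*2.240/(3600*1000) = 6.22222e-06 m^3/s
A = pi*(22.77e-3/2)^2 = 4.07208e-04 m^2, so v = Q/A = 0.0152802 m/s
hf = 0.365*0.02*(171/0.02277)*(0.0152802^2/(2*9.81)) = 0.0006524 m
Therefore the lateral friction head loss = 0.0006524 m.


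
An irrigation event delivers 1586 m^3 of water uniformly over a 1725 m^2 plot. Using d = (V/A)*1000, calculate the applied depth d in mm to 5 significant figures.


d = (1586 / 1725) * 1000 = 919.42 mm
Therefore the applied depth d = 919.42 mm.


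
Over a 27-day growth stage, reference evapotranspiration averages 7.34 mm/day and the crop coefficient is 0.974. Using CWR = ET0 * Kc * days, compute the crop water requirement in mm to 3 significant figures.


CWR = 7.34 * 0.974 * 27 = 193 mm
Therefore the crop water requirement = 193 mm.


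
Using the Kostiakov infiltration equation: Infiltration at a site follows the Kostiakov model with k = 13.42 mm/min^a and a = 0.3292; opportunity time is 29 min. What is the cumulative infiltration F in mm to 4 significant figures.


Approach: apply the Kostiakov infiltration equation, F = k*t^a.
F = 13.42 * 29^0.3292 = 40.66 mm
Therefore the cumulative infiltration F = 40.66 mm.


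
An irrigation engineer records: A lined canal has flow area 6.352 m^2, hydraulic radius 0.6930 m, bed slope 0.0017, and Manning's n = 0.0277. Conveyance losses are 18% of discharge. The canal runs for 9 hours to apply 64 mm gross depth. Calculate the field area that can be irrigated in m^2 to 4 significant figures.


Approach: apply Manning's equation with a conveyance and depth budget, Q = (1/n)*A*R^(2/3)*S^(1/2); Q_field = Q*(1-loss); Area = Q_field*t/(d/1000).
Step 1 — canal discharge (Manning's equation):
  Q = (1/0.0277) * 6.352 * 0.6930^(2/3) * 0.0017^(1/2) = 7.40419 m^3/s
Step 2 — delivered flow: Q_field = 7.40419*(1 - 18/100) = 6.07143 m^3/s
Step 3 — volume delivered: V = 6.07143 * 9*3600 = 196714 m^3
Step 4 — area served: A = V / (depth/1000) = 196714 / 0.064 = 3074000 m^2
Therefore the field area that can be irrigated = 3074000 m^2.


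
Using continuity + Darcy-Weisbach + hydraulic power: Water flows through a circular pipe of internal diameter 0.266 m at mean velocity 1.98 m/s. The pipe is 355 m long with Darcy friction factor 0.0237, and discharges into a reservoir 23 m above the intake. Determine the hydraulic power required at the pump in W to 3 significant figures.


Approach: apply continuity + Darcy-Weisbach + hydraulic power, Q = A*v; hf = f*(L/D)*(v^2/(2g)); H = static + hf; P = rho*g*Q*H.
Step 1 — flow rate (continuity, Q = A*v):
  A = pi*(0.266/2)^2 = 0.055572 m^2
  Q = 0.055572 * 1.98 = 0.11003 m^3/s
Step 2 — friction head loss (Darcy-Weisbach):
  hf = 0.0237 * (355/0.266) * (1.98^2 / (2*9.81))
  hf = 6.3201 m
Step 3 — total head: H = 23 + 6.3201 = 29.320 m
Step 4 — hydraulic power (P = rho*g*Q*H):
  P = 1000 * 9.81 * 0.11003 * 29.320 = 31600 W
Therefore the hydraulic power required at the pump = 31600 W.


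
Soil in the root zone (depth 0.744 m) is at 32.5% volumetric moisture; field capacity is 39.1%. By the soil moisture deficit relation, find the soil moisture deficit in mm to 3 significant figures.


Approach: apply the soil moisture deficit relation, SMD = (FC - theta)/100 * depth * 1000.
SMD = (39.1 - 32.5)/100 * 0.744 * 1000 = 49.1 mm
Therefore the soil moisture deficit = 49.1 mm.


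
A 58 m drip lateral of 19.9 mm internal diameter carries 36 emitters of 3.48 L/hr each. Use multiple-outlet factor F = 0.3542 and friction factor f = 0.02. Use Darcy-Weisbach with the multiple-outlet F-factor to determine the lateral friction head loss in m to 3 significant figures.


Approach: apply Darcy-Weisbach with the multiple-outlet F-factor, Q = n*q/(3600*1000) m^3/s; v = Q/A; hf = F*f*(L/D)*(v^2/(2g)).
Q = 36*3.48/(3600*1000) = 3.4800e-05 m^3/s
A = pi*(19.9e-3/2)^2 = 3.1103e-04 m^2, so v = Q/A = 0.11189 m/s
hf = 0.3542*0.02*(58/0.0199)*(0.11189^2/(2*9.81)) = 0.0132 m
Therefore the lateral friction head loss = 0.0132 m.


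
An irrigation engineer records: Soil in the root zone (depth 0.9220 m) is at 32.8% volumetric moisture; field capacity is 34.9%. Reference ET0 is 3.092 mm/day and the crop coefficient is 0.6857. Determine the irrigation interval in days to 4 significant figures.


Approach: apply soil-water budget scheduling, SMD = (FC-theta)/100*depth*1000; ETc = ET0*Kc; interval = SMD/ETc.
Step 1 — soil moisture deficit:
  SMD = (34.9 - 32.8)/100 * 0.9220 * 1000 = 19.3620 mm
Step 2 — daily crop ET (ETc = ET0*Kc):
  ETc = 3.092 * 0.6857 = 2.12018 mm/day
Step 3 — irrigation interval (SMD/ETc):
  interval = 19.3620 / 2.12018 = 9.132 days
Therefore the irrigation interval = 9.132 days.


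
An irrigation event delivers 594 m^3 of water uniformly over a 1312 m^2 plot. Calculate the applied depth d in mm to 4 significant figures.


Approach: apply depth from volume over area, d = (V/A)*1000.
d = (594 / 1312) * 1000 = 452.7 mm
Therefore the applied depth d = 452.7 mm.


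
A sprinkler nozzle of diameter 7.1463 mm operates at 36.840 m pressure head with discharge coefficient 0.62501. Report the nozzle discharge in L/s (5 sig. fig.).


Approach: apply the orifice equation, Q = Cd*A*sqrt(2*g*h), A = pi*(d/2)^2.
A = pi*(7.1463e-3/2)^2 = 4.010997e-05 m^2
Q = 0.62501 * 4.010997e-05 * sqrt(2*9.81*36.840) * 1000 = 0.67398 L/s
Therefore the nozzle discharge = 0.67398 L/s.


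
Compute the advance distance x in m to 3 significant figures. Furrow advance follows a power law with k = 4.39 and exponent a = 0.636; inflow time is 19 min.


Approach: apply the power-law advance function, x = k*t^a.
x = 4.39 * 19^0.636 = 28.6 m
Therefore the advance distance x = 28.6 m.


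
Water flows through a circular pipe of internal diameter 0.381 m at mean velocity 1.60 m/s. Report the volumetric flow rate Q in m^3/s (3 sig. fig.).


Approach: apply the continuity equation for pipe flow, Q = A * v with A = pi*(D/2)^2.
A = pi*(0.381/2)^2 = 0.11401 m^2
Q = 0.11401 * 1.60 = 0.182 m^3/s
Therefore the volumetric flow rate Q = 0.182 m^3/s.


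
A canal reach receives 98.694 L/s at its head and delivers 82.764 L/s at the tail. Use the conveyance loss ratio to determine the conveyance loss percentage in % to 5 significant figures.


Approach: apply the conveyance loss ratio, loss% = ((Q_head - Q_tail)/Q_head)*100.
loss = ((98.694 - 82.764)/98.694)*100 = 16.141 %
Therefore the conveyance loss percentage = 16.141 %.


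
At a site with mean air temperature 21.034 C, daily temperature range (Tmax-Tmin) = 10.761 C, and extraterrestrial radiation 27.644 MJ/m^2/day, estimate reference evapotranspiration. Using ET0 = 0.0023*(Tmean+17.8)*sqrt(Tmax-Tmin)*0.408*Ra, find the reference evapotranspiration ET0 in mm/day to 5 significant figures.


ET0 = 0.0023*(21.034+17.8)*sqrt(10.761)*0.408*27.644 = 3.3047 mm/day
Therefore the reference evapotranspiration ET0 = 3.3047 mm/day.


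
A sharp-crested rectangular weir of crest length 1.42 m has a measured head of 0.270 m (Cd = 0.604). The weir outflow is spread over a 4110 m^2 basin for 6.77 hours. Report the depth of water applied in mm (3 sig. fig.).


Approach: apply the rectangular weir equation with a volume-to-depth conversion, Q = (2/3)*Cd*L*sqrt(2g)*H^1.5; d = Q*t/A * 1000.
Step 1 — weir discharge:
  Q = (2/3)*0.604*1.42*sqrt(2*9.81)*0.270^1.5 = 0.35533 m^3/s
Step 2 — volume: V = 0.35533 * 6.77*3600 = 8660.0 m^3
Step 3 — depth: d = V/A * 1000 = 8660.0/4110 * 1000 = 2110 mm
Therefore the depth of water applied = 2110 mm.


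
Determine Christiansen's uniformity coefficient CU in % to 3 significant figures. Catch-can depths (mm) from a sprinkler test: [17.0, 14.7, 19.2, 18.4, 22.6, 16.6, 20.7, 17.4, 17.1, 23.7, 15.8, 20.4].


Approach: apply Christiansen's uniformity coefficient, CU = (1 - mean_abs_deviation/mean)*100.
mean = 18.633 mm
mean |d_i - mean| = 2.2389 mm
CU = (1 - 2.2389/18.633)*100 = 88.0 %
Therefore Christiansen's uniformity coefficient CU = 88.0 %.


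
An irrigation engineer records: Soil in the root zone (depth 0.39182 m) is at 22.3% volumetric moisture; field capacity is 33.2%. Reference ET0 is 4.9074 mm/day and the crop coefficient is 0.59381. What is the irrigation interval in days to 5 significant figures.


Approach: apply soil-water budget scheduling, SMD = (FC-theta)/100*depth*1000; ETc = ET0*Kc; interval = SMD/ETc.
Step 1 — soil moisture deficit:
  SMD = (33.2 - 22.3)/100 * 0.39182 * 1000 = 42.70838 mm
Step 2 — daily crop ET (ETc = ET0*Kc):
  ETc = 4.9074 * 0.59381 = 2.914063 mm/day
Step 3 — irrigation interval (SMD/ETc):
  interval = 42.70838 / 2.914063 = 14.656 days
Therefore the irrigation interval = 14.656 days.


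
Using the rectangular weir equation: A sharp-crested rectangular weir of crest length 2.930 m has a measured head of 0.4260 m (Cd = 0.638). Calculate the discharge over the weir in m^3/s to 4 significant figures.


Approach: apply the rectangular weir equation, Q = (2/3)*Cd*L*sqrt(2g)*H^1.5.
Q = (2/3)*0.638*2.930*sqrt(2*9.81)*0.4260^1.5 = 1.535 m^3/s
Therefore the discharge over the weir = 1.535 m^3/s.


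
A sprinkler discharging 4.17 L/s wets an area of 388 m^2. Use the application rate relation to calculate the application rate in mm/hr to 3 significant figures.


Approach: apply the application rate relation, rate = (Q/A)*3600.
rate = (4.17 / 388) * 3600 = 38.7 mm/hr
Therefore the application rate = 38.7 mm/hr.


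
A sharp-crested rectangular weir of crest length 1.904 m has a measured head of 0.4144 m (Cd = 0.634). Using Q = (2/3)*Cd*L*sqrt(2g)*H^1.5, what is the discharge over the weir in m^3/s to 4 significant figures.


Q = (2/3)*0.634*1.904*sqrt(2*9.81)*0.4144^1.5 = 0.9509 m^3/s
Therefore the discharge over the weir = 0.9509 m^3/s.


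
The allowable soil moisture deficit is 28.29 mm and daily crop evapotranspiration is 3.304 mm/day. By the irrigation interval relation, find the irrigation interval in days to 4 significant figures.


Approach: apply the irrigation interval relation, interval = SMD / ETc.
interval = 28.29 / 3.304 = 8.562 days
Therefore the irrigation interval = 8.562 days.


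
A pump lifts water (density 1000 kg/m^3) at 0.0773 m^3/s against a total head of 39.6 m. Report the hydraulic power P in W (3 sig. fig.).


Approach: apply the hydraulic power relation, P = rho*g*Q*H.
P = 1000 * 9.81 * 0.0773 * 39.6 = 30000 W
Therefore the hydraulic power P = 30000 W.


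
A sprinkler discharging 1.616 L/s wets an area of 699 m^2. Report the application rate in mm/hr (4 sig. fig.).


Approach: apply the application rate relation, rate = (Q/A)*3600.
rate = (1.616 / 699) * 3600 = 8.323 mm/hr
Therefore the application rate = 8.323 mm/hr.


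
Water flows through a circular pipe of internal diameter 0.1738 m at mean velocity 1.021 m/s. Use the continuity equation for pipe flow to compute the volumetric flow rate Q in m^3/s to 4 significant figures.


Approach: apply the continuity equation for pipe flow, Q = A * v with A = pi*(D/2)^2.
A = pi*(0.1738/2)^2 = 0.0237241 m^2
Q = 0.0237241 * 1.021 = 0.02422 m^3/s
Therefore the volumetric flow rate Q = 0.02422 m^3/s.


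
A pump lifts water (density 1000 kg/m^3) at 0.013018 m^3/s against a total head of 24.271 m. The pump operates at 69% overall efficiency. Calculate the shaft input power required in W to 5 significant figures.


Approach: apply hydraulic power then efficiency conversion, P = rho*g*Q*H; P_in = P/eta.
Step 1 — hydraulic power (P = rho*g*Q*H):
  P = 1000 * 9.81 * 0.013018 * 24.271 = 3099.566 W
Step 2 — input power: P_in = P/eta = 3099.566 / 0.69 = 4492.1 W
Therefore the shaft input power required = 4492.1 W.


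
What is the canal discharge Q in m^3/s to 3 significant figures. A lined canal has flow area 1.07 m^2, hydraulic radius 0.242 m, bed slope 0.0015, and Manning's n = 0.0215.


Approach: apply Manning's equation, Q = (1/n)*A*R^(2/3)*S^(1/2).
Q = (1/0.0215) * 1.07 * 0.242^(2/3) * 0.0015^(1/2) = 0.749 m^3/s
Therefore the canal discharge Q = 0.749 m^3/s.


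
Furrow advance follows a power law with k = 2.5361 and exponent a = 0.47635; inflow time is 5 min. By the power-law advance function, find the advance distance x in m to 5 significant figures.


Approach: apply the power-law advance function, x = k*t^a.
x = 2.5361 * 5^0.47635 = 5.4591 m
Therefore the advance distance x = 5.4591 m.


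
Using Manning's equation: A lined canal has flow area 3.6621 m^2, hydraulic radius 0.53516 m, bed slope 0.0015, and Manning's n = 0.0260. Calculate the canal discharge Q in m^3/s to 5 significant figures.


Approach: apply Manning's equation, Q = (1/n)*A*R^(2/3)*S^(1/2).
Q = (1/0.0260) * 3.6621 * 0.53516^(2/3) * 0.0015^(1/2) = 3.5958 m^3/s
Therefore the canal discharge Q = 3.5958 m^3/s.


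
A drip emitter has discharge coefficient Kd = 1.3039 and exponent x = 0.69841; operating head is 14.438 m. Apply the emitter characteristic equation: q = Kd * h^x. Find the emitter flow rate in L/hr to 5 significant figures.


q = 1.3039 * 14.438^0.69841 = 8.4150 L/hr
Therefore the emitter flow rate = 8.4150 L/hr.


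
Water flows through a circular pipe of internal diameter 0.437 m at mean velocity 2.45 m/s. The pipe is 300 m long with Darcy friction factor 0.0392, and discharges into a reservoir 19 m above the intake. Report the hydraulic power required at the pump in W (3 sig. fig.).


Approach: apply continuity + Darcy-Weisbach + hydraulic power, Q = A*v; hf = f*(L/D)*(v^2/(2g)); H = static + hf; P = rho*g*Q*H.
Step 1 — flow rate (continuity, Q = A*v):
  A = pi*(0.437/2)^2 = 0.14999 m^2
  Q = 0.14999 * 2.45 = 0.36747 m^3/s
Step 2 — friction head loss (Darcy-Weisbach):
  hf = 0.0392 * (300/0.437) * (2.45^2 / (2*9.81))
  hf = 8.2330 m
Step 3 — total head: H = 19 + 8.2330 = 27.233 m
Step 4 — hydraulic power (P = rho*g*Q*H):
  P = 1000 * 9.81 * 0.36747 * 27.233 = 98200 W
Therefore the hydraulic power required at the pump = 98200 W.


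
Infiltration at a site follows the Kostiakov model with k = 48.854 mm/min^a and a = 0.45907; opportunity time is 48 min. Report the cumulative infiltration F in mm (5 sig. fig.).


Approach: apply the Kostiakov infiltration equation, F = k*t^a.
F = 48.854 * 48^0.45907 = 288.87 mm
Therefore the cumulative infiltration F = 288.87 mm.


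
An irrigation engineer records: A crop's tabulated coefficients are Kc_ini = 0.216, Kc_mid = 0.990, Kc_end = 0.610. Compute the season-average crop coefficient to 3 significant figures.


Approach: apply a simple seasonal average, Kc_avg = (Kc_ini + Kc_mid + Kc_end)/3.
Kc_avg = (0.216 + 0.990 + 0.610)/3 = 0.605
Therefore the season-average crop coefficient = 0.605.


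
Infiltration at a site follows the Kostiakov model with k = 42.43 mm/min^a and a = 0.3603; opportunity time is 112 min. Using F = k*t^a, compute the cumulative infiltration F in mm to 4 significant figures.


F = 42.43 * 112^0.3603 = 232.3 mm
Therefore the cumulative infiltration F = 232.3 mm.


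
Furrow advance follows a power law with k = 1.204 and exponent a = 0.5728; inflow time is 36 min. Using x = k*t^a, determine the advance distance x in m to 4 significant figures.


x = 1.204 * 36^0.5728 = 9.377 m
Therefore the advance distance x = 9.377 m.


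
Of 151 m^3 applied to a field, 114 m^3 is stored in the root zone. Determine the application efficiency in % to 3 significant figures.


Approach: apply the application efficiency ratio, Ea = (stored/applied)*100.
Ea = (114/151)*100 = 75.5 %
Therefore the application efficiency = 75.5 %.


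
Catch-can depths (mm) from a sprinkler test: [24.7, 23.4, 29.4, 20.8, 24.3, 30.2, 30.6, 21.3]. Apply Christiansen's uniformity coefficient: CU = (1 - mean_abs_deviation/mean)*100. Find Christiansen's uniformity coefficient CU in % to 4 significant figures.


mean = 25.5875 mm
mean |d_i - mean| = 3.35937 mm
CU = (1 - 3.35937/25.5875)*100 = 86.87 %
Therefore Christiansen's uniformity coefficient CU = 86.87 %.


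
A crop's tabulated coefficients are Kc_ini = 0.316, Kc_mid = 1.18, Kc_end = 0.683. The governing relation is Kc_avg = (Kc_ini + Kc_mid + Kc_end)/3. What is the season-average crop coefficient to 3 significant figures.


Kc_avg = (0.316 + 1.18 + 0.683)/3 = 0.726
Therefore the season-average crop coefficient = 0.726.


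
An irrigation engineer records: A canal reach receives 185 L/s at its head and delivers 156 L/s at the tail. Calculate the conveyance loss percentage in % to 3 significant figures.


Approach: apply the conveyance loss ratio, loss% = ((Q_head - Q_tail)/Q_head)*100.
loss = ((185 - 156)/185)*100 = 15.7 %
Therefore the conveyance loss percentage = 15.7 %.


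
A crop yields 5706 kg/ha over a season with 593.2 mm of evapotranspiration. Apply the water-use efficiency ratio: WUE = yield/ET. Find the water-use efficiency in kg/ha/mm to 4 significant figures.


WUE = 5706 / 593.2 = 9.619 kg/ha/mm
Therefore the water-use efficiency = 9.619 kg/ha/mm.


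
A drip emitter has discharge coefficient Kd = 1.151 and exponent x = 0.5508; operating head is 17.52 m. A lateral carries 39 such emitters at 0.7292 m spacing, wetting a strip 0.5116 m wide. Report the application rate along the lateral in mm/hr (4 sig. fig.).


Approach: apply the emitter equation with a lateral mass balance, q = Kd*h^x; Q = n*q; rate = Q/(n*spacing*width).
Step 1 — single emitter flow (q = Kd*h^x):
  q = 1.151 * 17.52^0.5508 = 5.57204 L/hr
Step 2 — total lateral flow: Q = 39 * 5.57204 = 217.309 L/hr
Step 3 — wetted area: A = 39 * 0.7292 * 0.5116 = 14.5493 m^2
Step 4 — application rate: Q/A = 217.309/14.5493 = 14.94 mm/hr
Therefore the application rate along the lateral = 14.94 mm/hr.


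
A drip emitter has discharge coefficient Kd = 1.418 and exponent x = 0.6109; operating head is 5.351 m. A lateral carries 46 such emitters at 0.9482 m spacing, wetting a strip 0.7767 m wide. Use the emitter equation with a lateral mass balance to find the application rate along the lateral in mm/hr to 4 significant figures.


Approach: apply the emitter equation with a lateral mass balance, q = Kd*h^x; Q = n*q; rate = Q/(n*spacing*width).
Step 1 — single emitter flow (q = Kd*h^x):
  q = 1.418 * 5.351^0.6109 = 3.95073 L/hr
Step 2 — total lateral flow: Q = 46 * 3.95073 = 181.733 L/hr
Step 3 — wetted area: A = 46 * 0.9482 * 0.7767 = 33.8775 m^2
Step 4 — application rate: Q/A = 181.733/33.8775 = 5.364 mm/hr
Therefore the application rate along the lateral = 5.364 mm/hr.


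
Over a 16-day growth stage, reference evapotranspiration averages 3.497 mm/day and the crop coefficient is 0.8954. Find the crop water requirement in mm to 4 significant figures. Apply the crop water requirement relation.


Approach: apply the crop water requirement relation, CWR = ET0 * Kc * days.
CWR = 3.497 * 0.8954 * 16 = 50.10 mm
Therefore the crop water requirement = 50.10 mm.


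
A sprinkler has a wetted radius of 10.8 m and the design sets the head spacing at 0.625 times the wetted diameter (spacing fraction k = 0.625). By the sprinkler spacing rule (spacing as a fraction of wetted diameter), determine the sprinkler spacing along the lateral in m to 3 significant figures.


Approach: apply the sprinkler spacing rule (spacing as a fraction of wetted diameter), S = k*(2*R).
S = 0.625 * (2 * 10.8) = 13.5 m
Therefore the sprinkler spacing along the lateral = 13.5 m.


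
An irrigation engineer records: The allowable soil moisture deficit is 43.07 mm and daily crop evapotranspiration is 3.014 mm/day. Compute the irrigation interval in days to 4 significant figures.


Approach: apply the irrigation interval relation, interval = SMD / ETc.
interval = 43.07 / 3.014 = 14.29 days
Therefore the irrigation interval = 14.29 days.


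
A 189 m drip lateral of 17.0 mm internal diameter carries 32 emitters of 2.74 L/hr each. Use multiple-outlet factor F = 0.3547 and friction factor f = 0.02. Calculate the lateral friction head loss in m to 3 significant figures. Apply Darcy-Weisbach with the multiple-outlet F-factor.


Approach: apply Darcy-Weisbach with the multiple-outlet F-factor, Q = n*q/(3600*1000) m^3/s; v = Q/A; hf = F*f*(L/D)*(v^2/(2g)).
Q = 32*2.74/(3600*1000) = 2.4356e-05 m^3/s
A = pi*(17.0e-3/2)^2 = 2.2698e-04 m^2, so v = Q/A = 0.10730 m/s
hf = 0.3547*0.02*(189/0.0170)*(0.10730^2/(2*9.81)) = 0.0463 m
Therefore the lateral friction head loss = 0.0463 m.


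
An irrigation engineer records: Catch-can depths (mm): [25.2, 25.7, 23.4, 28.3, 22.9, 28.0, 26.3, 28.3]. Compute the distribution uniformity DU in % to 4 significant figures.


Approach: apply the low-quarter distribution uniformity, DU = (mean of lowest quarter of readings / overall mean)*100.
sorted lowest 2 of 8: [22.9, 23.4] -> mean = 23.1500 mm
overall mean = 26.0125 mm
DU = (23.1500/26.0125)*100 = 89.00 %
Therefore the distribution uniformity DU = 89.00 %.


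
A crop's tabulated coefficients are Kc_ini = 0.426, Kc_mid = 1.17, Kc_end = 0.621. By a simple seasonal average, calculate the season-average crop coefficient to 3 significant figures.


Approach: apply a simple seasonal average, Kc_avg = (Kc_ini + Kc_mid + Kc_end)/3.
Kc_avg = (0.426 + 1.17 + 0.621)/3 = 0.739
Therefore the season-average crop coefficient = 0.739.


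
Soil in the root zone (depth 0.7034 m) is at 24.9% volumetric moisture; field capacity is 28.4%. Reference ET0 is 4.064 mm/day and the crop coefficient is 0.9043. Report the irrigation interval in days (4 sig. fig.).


Approach: apply soil-water budget scheduling, SMD = (FC-theta)/100*depth*1000; ETc = ET0*Kc; interval = SMD/ETc.
Step 1 — soil moisture deficit:
  SMD = (28.4 - 24.9)/100 * 0.7034 * 1000 = 24.6190 mm
Step 2 — daily crop ET (ETc = ET0*Kc):
  ETc = 4.064 * 0.9043 = 3.67508 mm/day
Step 3 — irrigation interval (SMD/ETc):
  interval = 24.6190 / 3.67508 = 6.699 days
Therefore the irrigation interval = 6.699 days.


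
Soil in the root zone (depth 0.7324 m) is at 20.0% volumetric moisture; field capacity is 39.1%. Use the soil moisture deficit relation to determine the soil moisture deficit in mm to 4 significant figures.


Approach: apply the soil moisture deficit relation, SMD = (FC - theta)/100 * depth * 1000.
SMD = (39.1 - 20.0)/100 * 0.7324 * 1000 = 139.9 mm
Therefore the soil moisture deficit = 139.9 mm.


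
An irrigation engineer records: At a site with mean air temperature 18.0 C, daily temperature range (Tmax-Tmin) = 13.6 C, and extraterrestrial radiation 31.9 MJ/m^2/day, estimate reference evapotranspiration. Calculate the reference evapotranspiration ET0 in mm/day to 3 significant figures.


Approach: apply the Hargreaves-Samani method, ET0 = 0.0023*(Tmean+17.8)*sqrt(Tmax-Tmin)*0.408*Ra.
ET0 = 0.0023*(18.0+17.8)*sqrt(13.6)*0.408*31.9 = 3.95 mm/day
Therefore the reference evapotranspiration ET0 = 3.95 mm/day.


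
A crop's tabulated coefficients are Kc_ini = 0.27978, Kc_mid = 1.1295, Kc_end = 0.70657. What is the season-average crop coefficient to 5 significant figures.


Approach: apply a simple seasonal average, Kc_avg = (Kc_ini + Kc_mid + Kc_end)/3.
Kc_avg = (0.27978 + 1.1295 + 0.70657)/3 = 0.70528
Therefore the season-average crop coefficient = 0.70528.


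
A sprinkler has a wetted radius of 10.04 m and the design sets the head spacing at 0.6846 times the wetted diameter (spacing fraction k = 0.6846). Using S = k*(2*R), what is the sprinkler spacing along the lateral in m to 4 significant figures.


S = 0.6846 * (2 * 10.04) = 13.75 m
Therefore the sprinkler spacing along the lateral = 13.75 m.


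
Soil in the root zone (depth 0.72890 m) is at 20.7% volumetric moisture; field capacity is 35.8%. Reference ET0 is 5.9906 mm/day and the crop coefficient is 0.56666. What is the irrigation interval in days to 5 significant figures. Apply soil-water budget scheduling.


Approach: apply soil-water budget scheduling, SMD = (FC-theta)/100*depth*1000; ETc = ET0*Kc; interval = SMD/ETc.
Step 1 — soil moisture deficit:
  SMD = (35.8 - 20.7)/100 * 0.72890 * 1000 = 110.0639 mm
Step 2 — daily crop ET (ETc = ET0*Kc):
  ETc = 5.9906 * 0.56666 = 3.394633 mm/day
Step 3 — irrigation interval (SMD/ETc):
  interval = 110.0639 / 3.394633 = 32.423 days
Therefore the irrigation interval = 32.423 days.


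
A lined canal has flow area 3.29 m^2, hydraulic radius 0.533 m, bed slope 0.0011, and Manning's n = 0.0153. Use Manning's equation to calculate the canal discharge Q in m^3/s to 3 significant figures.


Approach: apply Manning's equation, Q = (1/n)*A*R^(2/3)*S^(1/2).
Q = (1/0.0153) * 3.29 * 0.533^(2/3) * 0.0011^(1/2) = 4.69 m^3/s
Therefore the canal discharge Q = 4.69 m^3/s.


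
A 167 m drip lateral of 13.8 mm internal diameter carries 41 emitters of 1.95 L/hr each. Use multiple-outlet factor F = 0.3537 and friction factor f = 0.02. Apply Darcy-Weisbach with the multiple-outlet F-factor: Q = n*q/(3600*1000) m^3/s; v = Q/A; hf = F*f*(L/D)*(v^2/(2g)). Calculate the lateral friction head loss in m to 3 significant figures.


Q = 41*1.95/(3600*1000) = 2.2208e-05 m^3/s
A = pi*(13.8e-3/2)^2 = 1.4957e-04 m^2, so v = Q/A = 0.14848 m/s
hf = 0.3537*0.02*(167/0.0138)*(0.14848^2/(2*9.81)) = 0.0962 m
Therefore the lateral friction head loss = 0.0962 m.


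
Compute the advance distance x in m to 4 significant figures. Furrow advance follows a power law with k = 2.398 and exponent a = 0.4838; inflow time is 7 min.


Approach: apply the power-law advance function, x = k*t^a.
x = 2.398 * 7^0.4838 = 6.148 m
Therefore the advance distance x = 6.148 m.


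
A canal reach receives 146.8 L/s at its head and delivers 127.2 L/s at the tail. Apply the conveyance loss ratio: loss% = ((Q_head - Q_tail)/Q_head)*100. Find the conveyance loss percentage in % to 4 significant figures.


loss = ((146.8 - 127.2)/146.8)*100 = 13.35 %
Therefore the conveyance loss percentage = 13.35 %.


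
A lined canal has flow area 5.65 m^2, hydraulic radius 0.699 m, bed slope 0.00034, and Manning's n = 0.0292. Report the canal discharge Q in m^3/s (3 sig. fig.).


Approach: apply Manning's equation, Q = (1/n)*A*R^(2/3)*S^(1/2).
Q = (1/0.0292) * 5.65 * 0.699^(2/3) * 0.00034^(1/2) = 2.81 m^3/s
Therefore the canal discharge Q = 2.81 m^3/s.


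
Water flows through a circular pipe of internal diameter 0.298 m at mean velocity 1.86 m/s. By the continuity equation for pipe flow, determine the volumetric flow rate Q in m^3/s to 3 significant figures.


Approach: apply the continuity equation for pipe flow, Q = A * v with A = pi*(D/2)^2.
A = pi*(0.298/2)^2 = 0.069746 m^2
Q = 0.069746 * 1.86 = 0.130 m^3/s
Therefore the volumetric flow rate Q = 0.130 m^3/s.


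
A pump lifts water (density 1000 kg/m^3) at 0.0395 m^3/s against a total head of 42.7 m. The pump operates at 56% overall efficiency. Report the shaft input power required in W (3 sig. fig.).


Approach: apply hydraulic power then efficiency conversion, P = rho*g*Q*H; P_in = P/eta.
Step 1 — hydraulic power (P = rho*g*Q*H):
  P = 1000 * 9.81 * 0.0395 * 42.7 = 16546 W
Step 2 — input power: P_in = P/eta = 16546 / 0.56 = 29500 W
Therefore the shaft input power required = 29500 W.


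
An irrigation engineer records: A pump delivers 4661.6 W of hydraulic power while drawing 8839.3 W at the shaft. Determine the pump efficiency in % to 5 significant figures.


Approach: apply the efficiency ratio, eta = (P_out/P_in)*100.
eta = (4661.6 / 8839.3) * 100 = 52.737 %
Therefore the pump efficiency = 52.737 %.


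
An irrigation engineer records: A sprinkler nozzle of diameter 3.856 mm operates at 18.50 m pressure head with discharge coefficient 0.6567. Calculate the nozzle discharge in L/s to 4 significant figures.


Approach: apply the orifice equation, Q = Cd*A*sqrt(2*g*h), A = pi*(d/2)^2.
A = pi*(3.856e-3/2)^2 = 1.16779e-05 m^2
Q = 0.6567 * 1.16779e-05 * sqrt(2*9.81*18.50) * 1000 = 0.1461 L/s
Therefore the nozzle discharge = 0.1461 L/s.


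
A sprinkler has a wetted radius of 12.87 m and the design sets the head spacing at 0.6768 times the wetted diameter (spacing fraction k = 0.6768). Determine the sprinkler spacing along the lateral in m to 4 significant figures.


Approach: apply the sprinkler spacing rule (spacing as a fraction of wetted diameter), S = k*(2*R).
S = 0.6768 * (2 * 12.87) = 17.42 m
Therefore the sprinkler spacing along the lateral = 17.42 m.


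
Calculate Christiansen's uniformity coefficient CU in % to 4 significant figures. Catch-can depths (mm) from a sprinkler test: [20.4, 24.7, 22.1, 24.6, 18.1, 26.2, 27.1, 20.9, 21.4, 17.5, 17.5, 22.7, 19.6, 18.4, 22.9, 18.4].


Approach: apply Christiansen's uniformity coefficient, CU = (1 - mean_abs_deviation/mean)*100.
mean = 21.4062 mm
mean |d_i - mean| = 2.55703 mm
CU = (1 - 2.55703/21.4062)*100 = 88.05 %
Therefore Christiansen's uniformity coefficient CU = 88.05 %.


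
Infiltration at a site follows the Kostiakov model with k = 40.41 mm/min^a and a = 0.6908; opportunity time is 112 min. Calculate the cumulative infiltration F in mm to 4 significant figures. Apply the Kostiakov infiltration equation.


Approach: apply the Kostiakov infiltration equation, F = k*t^a.
F = 40.41 * 112^0.6908 = 1052 mm
Therefore the cumulative infiltration F = 1052 mm.


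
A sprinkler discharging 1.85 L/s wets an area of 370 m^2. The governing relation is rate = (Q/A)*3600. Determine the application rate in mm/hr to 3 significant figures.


rate = (1.85 / 370) * 3600 = 18.0 mm/hr
Therefore the application rate = 18.0 mm/hr.


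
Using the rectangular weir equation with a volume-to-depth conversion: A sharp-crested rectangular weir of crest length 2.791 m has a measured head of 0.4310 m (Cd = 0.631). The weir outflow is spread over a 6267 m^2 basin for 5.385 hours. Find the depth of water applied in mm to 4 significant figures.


Approach: apply the rectangular weir equation with a volume-to-depth conversion, Q = (2/3)*Cd*L*sqrt(2g)*H^1.5; d = Q*t/A * 1000.
Step 1 — weir discharge:
  Q = (2/3)*0.631*2.791*sqrt(2*9.81)*0.4310^1.5 = 1.47151 m^3/s
Step 2 — volume: V = 1.47151 * 5.385*3600 = 28526.7 m^3
Step 3 — depth: d = V/A * 1000 = 28526.7/6267 * 1000 = 4552 mm
Therefore the depth of water applied = 4552 mm.


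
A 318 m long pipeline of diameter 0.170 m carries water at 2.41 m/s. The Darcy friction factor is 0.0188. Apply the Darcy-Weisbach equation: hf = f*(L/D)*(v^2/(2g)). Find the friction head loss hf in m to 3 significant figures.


hf = 0.0188 * (318/0.170) * (2.41^2 / (2*9.81))
hf = 10.4 m
Therefore the friction head loss hf = 10.4 m.


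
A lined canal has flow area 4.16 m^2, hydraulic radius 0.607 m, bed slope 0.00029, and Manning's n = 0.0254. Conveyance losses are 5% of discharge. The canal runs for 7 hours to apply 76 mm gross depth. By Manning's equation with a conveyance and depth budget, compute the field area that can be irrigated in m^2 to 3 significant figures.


Approach: apply Manning's equation with a conveyance and depth budget, Q = (1/n)*A*R^(2/3)*S^(1/2); Q_field = Q*(1-loss); Area = Q_field*t/(d/1000).
Step 1 — canal discharge (Manning's equation):
  Q = (1/0.0254) * 4.16 * 0.607^(2/3) * 0.00029^(1/2) = 1.9995 m^3/s
Step 2 — delivered flow: Q_field = 1.9995*(1 - 5/100) = 1.8995 m^3/s
Step 3 — volume delivered: V = 1.8995 * 7*3600 = 47868 m^3
Step 4 — area served: A = V / (depth/1000) = 47868 / 0.076 = 630000 m^2
Therefore the field area that can be irrigated = 630000 m^2.


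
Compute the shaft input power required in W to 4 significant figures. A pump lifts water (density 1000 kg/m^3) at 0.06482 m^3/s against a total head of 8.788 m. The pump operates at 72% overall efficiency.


Approach: apply hydraulic power then efficiency conversion, P = rho*g*Q*H; P_in = P/eta.
Step 1 — hydraulic power (P = rho*g*Q*H):
  P = 1000 * 9.81 * 0.06482 * 8.788 = 5588.15 W
Step 2 — input power: P_in = P/eta = 5588.15 / 0.72 = 7761 W
Therefore the shaft input power required = 7761 W.


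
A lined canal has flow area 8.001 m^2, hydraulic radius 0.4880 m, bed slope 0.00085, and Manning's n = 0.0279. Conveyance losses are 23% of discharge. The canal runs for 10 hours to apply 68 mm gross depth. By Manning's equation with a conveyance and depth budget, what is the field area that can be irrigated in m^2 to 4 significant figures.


Approach: apply Manning's equation with a conveyance and depth budget, Q = (1/n)*A*R^(2/3)*S^(1/2); Q_field = Q*(1-loss); Area = Q_field*t/(d/1000).
Step 1 — canal discharge (Manning's equation):
  Q = (1/0.0279) * 8.001 * 0.4880^(2/3) * 0.00085^(1/2) = 5.18238 m^3/s
Step 2 — delivered flow: Q_field = 5.18238*(1 - 23/100) = 3.99043 m^3/s
Step 3 — volume delivered: V = 3.99043 * 10*3600 = 143656 m^3
Step 4 — area served: A = V / (depth/1000) = 143656 / 0.068 = 2113000 m^2
Therefore the field area that can be irrigated = 2113000 m^2.


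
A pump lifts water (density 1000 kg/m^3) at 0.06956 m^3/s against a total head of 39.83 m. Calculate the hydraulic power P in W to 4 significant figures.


Approach: apply the hydraulic power relation, P = rho*g*Q*H.
P = 1000 * 9.81 * 0.06956 * 39.83 = 27180 W
Therefore the hydraulic power P = 27180 W.


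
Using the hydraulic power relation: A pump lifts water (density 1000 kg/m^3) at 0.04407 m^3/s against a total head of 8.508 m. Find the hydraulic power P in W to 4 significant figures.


Approach: apply the hydraulic power relation, P = rho*g*Q*H.
P = 1000 * 9.81 * 0.04407 * 8.508 = 3678 W
Therefore the hydraulic power P = 3678 W.


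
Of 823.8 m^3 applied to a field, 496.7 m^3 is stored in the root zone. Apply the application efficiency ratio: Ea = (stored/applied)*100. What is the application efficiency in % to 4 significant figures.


Ea = (496.7/823.8)*100 = 60.29 %
Therefore the application efficiency = 60.29 %.


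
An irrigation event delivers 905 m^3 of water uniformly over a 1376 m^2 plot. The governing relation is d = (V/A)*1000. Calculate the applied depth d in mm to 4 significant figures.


d = (905 / 1376) * 1000 = 657.7 mm
Therefore the applied depth d = 657.7 mm.


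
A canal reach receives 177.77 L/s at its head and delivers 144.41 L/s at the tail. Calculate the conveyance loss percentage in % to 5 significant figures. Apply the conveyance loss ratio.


Approach: apply the conveyance loss ratio, loss% = ((Q_head - Q_tail)/Q_head)*100.
loss = ((177.77 - 144.41)/177.77)*100 = 18.766 %
Therefore the conveyance loss percentage = 18.766 %.


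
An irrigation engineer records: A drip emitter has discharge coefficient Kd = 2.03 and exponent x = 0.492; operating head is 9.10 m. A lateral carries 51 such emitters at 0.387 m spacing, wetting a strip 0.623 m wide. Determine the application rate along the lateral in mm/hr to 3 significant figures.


Approach: apply the emitter equation with a lateral mass balance, q = Kd*h^x; Q = n*q; rate = Q/(n*spacing*width).
Step 1 — single emitter flow (q = Kd*h^x):
  q = 2.03 * 9.10^0.492 = 6.0165 L/hr
Step 2 — total lateral flow: Q = 51 * 6.0165 = 306.84 L/hr
Step 3 — wetted area: A = 51 * 0.387 * 0.623 = 12.296 m^2
Step 4 — application rate: Q/A = 306.84/12.296 = 25.0 mm/hr
Therefore the application rate along the lateral = 25.0 mm/hr.


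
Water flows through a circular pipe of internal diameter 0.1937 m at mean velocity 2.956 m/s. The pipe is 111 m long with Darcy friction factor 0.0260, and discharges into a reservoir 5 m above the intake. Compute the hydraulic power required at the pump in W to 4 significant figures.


Approach: apply continuity + Darcy-Weisbach + hydraulic power, Q = A*v; hf = f*(L/D)*(v^2/(2g)); H = static + hf; P = rho*g*Q*H.
Step 1 — flow rate (continuity, Q = A*v):
  A = pi*(0.1937/2)^2 = 0.0294679 m^2
  Q = 0.0294679 * 2.956 = 0.0871071 m^3/s
Step 2 — friction head loss (Darcy-Weisbach):
  hf = 0.0260 * (111/0.1937) * (2.956^2 / (2*9.81))
  hf = 6.63554 m
Step 3 — total head: H = 5 + 6.63554 = 11.6355 m
Step 4 — hydraulic power (P = rho*g*Q*H):
  P = 1000 * 9.81 * 0.0871071 * 11.6355 = 9943 W
Therefore the hydraulic power required at the pump = 9943 W.


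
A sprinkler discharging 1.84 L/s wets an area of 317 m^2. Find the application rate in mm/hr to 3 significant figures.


Approach: apply the application rate relation, rate = (Q/A)*3600.
rate = (1.84 / 317) * 3600 = 20.9 mm/hr
Therefore the application rate = 20.9 mm/hr.


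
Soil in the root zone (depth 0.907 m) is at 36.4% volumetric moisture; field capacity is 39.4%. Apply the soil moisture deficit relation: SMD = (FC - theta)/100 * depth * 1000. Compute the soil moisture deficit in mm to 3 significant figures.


SMD = (39.4 - 36.4)/100 * 0.907 * 1000 = 27.2 mm
Therefore the soil moisture deficit = 27.2 mm.


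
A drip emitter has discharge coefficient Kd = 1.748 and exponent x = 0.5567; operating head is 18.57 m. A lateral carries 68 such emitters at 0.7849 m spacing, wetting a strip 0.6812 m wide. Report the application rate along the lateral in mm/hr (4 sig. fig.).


Approach: apply the emitter equation with a lateral mass balance, q = Kd*h^x; Q = n*q; rate = Q/(n*spacing*width).
Step 1 — single emitter flow (q = Kd*h^x):
  q = 1.748 * 18.57^0.5567 = 8.88974 L/hr
Step 2 — total lateral flow: Q = 68 * 8.88974 = 604.502 L/hr
Step 3 — wetted area: A = 68 * 0.7849 * 0.6812 = 36.3578 m^2
Step 4 — application rate: Q/A = 604.502/36.3578 = 16.63 mm/hr
Therefore the application rate along the lateral = 16.63 mm/hr.


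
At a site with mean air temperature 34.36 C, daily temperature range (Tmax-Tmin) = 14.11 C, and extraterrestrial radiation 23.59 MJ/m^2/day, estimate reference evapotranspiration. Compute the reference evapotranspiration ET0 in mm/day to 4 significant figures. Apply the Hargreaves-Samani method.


Approach: apply the Hargreaves-Samani method, ET0 = 0.0023*(Tmean+17.8)*sqrt(Tmax-Tmin)*0.408*Ra.
ET0 = 0.0023*(34.36+17.8)*sqrt(14.11)*0.408*23.59 = 4.337 mm/day
Therefore the reference evapotranspiration ET0 = 4.337 mm/day.


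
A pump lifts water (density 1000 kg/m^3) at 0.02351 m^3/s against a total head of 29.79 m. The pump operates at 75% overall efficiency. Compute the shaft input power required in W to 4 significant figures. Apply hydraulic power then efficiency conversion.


Approach: apply hydraulic power then efficiency conversion, P = rho*g*Q*H; P_in = P/eta.
Step 1 — hydraulic power (P = rho*g*Q*H):
  P = 1000 * 9.81 * 0.02351 * 29.79 = 6870.56 W
Step 2 — input power: P_in = P/eta = 6870.56 / 0.75 = 9161 W
Therefore the shaft input power required = 9161 W.


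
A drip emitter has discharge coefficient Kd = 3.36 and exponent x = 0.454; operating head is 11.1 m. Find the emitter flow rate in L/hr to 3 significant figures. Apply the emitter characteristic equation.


Approach: apply the emitter characteristic equation, q = Kd * h^x.
q = 3.36 * 11.1^0.454 = 10.0 L/hr
Therefore the emitter flow rate = 10.0 L/hr.
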